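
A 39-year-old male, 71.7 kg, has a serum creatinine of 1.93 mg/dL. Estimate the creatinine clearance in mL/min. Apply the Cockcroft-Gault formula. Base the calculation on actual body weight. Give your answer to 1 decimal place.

52.1 mL/min

CrCl = (140 − 39) × 71.7 / (72 × 1.93) = 7241.7 / 138.96 ≈ 52.1 mL/min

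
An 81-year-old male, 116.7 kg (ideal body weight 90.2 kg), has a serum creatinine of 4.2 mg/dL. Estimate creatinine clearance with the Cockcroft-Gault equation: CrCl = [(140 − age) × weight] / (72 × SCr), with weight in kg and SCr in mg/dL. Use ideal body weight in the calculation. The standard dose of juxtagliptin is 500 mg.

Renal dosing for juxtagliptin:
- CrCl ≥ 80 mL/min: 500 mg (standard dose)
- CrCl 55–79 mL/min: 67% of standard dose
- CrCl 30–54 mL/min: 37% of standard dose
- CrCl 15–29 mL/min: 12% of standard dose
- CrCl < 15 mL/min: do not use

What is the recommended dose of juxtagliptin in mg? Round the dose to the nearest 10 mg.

CrCl = (140 − 81) × 90.2 / (72 × 4.2) = 5321.8 / 302.40 ≈ 17.6 mL/min
CrCl ≈ 18 mL/min → bracket 15–29 mL/min.
12% of 500 mg = 60 mg

60 mg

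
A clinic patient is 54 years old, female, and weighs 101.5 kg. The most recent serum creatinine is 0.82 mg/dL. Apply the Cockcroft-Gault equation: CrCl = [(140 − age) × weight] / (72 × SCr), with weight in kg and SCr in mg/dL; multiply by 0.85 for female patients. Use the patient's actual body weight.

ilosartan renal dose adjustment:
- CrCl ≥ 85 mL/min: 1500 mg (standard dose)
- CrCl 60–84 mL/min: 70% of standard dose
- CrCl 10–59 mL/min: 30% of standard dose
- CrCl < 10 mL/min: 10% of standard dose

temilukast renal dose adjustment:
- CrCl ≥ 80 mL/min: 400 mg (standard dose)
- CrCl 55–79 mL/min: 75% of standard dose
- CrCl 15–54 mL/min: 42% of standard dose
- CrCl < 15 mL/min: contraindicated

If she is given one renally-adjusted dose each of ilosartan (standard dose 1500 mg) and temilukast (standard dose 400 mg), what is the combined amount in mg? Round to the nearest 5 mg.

1900 mg

CrCl = (140 − 54) × 101.5 / (72 × 0.82) × 0.85 = 8729.0 / 59.04 × 0.85 ≈ 125.7 mL/min
CrCl ≈ 126 mL/min.
ilosartan: ≥ 85 mL/min → 100% of 1500 mg = 1500 mg.
temilukast: ≥ 80 mL/min → 100% of 400 mg = 400 mg.
Total = 1500 + 400 = 1900 mg.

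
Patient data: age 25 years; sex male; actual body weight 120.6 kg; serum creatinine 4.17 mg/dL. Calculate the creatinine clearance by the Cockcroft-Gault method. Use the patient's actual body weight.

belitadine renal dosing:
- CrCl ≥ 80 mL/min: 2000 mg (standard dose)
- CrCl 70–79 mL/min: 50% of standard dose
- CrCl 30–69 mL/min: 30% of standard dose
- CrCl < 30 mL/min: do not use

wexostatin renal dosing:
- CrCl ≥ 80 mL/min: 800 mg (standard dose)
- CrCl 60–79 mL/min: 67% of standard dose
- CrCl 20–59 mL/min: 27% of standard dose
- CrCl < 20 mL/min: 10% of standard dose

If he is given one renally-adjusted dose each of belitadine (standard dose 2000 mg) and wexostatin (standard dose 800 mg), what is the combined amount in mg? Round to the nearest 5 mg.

815 mg

CrCl = (140 − 25) × 120.6 / (72 × 4.17) = 13869.0 / 300.24 ≈ 46.2 mL/min
CrCl ≈ 46 mL/min.
belitadine: 30–69 mL/min → 30% of 2000 mg = 600 mg.
wexostatin: 20–59 mL/min → 27% of 800 mg = 216 mg.
Total = 600 + 216 = 816 mg.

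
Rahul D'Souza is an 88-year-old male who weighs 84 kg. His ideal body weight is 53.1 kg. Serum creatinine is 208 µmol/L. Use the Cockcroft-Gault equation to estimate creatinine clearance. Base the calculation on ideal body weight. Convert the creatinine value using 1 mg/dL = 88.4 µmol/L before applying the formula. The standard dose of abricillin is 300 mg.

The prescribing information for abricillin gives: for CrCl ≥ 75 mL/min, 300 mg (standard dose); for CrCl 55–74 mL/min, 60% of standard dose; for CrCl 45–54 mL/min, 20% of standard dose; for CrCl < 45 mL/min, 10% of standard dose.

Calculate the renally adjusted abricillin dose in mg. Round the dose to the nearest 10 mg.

30 mg

SCr = 208 / 88.4 = 2.353 mg/dL
CrCl = (140 − 88) × 53.1 / (72 × 2.353) = 2761.2 / 169.42 ≈ 16.3 mL/min
CrCl ≈ 16 mL/min → bracket < 45 mL/min.
10% of 300 mg = 30 mg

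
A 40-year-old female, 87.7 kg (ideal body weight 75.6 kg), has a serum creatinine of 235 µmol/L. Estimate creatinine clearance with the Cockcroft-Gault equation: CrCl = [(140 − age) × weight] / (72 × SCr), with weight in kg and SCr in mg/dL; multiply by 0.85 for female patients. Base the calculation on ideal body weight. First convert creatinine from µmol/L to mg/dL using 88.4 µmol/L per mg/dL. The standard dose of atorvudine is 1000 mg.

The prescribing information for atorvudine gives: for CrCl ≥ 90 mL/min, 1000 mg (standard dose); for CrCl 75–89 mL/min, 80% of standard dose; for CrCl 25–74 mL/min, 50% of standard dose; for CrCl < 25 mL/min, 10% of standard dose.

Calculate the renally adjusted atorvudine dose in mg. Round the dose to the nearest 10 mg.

500 mg

SCr = 235 / 88.4 = 2.658 mg/dL
CrCl = (140 − 40) × 75.6 / (72 × 2.658) × 0.85 = 7560.0 / 191.38 × 0.85 ≈ 33.6 mL/min
CrCl ≈ 34 mL/min → bracket 25–74 mL/min.
50% of 1000 mg = 500 mg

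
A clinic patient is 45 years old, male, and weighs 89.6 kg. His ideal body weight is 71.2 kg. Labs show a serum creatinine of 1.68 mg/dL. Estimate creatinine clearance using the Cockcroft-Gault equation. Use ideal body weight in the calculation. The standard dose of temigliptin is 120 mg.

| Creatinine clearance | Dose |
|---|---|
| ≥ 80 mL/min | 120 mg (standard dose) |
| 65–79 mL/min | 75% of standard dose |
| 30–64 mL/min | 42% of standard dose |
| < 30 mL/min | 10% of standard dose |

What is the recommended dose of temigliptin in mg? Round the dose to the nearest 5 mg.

CrCl = (140 − 45) × 71.2 / (72 × 1.68) = 6764.0 / 120.96 ≈ 55.9 mL/min
CrCl ≈ 56 mL/min → bracket 30–64 mL/min.
42% of 120 mg = 50.4 mg → 50 mg

50 mg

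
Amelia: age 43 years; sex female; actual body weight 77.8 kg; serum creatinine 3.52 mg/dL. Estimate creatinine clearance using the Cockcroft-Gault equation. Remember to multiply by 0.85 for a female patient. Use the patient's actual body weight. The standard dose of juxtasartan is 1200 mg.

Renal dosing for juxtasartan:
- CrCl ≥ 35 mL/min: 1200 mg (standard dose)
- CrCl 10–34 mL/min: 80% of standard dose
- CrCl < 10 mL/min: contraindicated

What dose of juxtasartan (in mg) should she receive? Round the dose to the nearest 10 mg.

CrCl = (140 − 43) × 77.8 / (72 × 3.52) × 0.85 = 7546.6 / 253.44 × 0.85 ≈ 25.3 mL/min
CrCl ≈ 25 mL/min → bracket 10–34 mL/min.
80% of 1200 mg = 960 mg

960 mg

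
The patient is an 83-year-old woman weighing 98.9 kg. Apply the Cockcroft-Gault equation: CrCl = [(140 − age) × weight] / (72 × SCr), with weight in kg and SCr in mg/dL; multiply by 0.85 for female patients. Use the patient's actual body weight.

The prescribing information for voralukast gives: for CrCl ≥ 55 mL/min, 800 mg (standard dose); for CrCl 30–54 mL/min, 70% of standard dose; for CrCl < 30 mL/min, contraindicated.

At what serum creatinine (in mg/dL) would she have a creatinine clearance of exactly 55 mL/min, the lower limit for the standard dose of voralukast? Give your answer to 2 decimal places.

Standard dose requires CrCl ≥ 55 mL/min.
Set (140 − 83) × 98.9 × 0.85 / (72 × SCr) = 55
SCr = (140 − 83) × 98.9 × 0.85 / (72 × 55) = 1.210 mg/dL

1.21 mg/dL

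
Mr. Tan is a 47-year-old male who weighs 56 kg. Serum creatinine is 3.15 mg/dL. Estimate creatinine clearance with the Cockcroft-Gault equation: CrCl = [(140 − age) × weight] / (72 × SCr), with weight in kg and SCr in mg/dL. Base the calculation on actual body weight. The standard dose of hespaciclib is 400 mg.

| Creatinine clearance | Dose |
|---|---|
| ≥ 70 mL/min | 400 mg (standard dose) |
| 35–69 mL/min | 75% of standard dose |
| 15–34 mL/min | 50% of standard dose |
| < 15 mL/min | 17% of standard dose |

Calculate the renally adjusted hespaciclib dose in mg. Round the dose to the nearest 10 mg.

200 mg

CrCl = (140 − 47) × 56 / (72 × 3.15) = 5208.0 / 226.80 ≈ 23.0 mL/min
CrCl ≈ 23 mL/min → bracket 15–34 mL/min.
50% of 400 mg = 200 mg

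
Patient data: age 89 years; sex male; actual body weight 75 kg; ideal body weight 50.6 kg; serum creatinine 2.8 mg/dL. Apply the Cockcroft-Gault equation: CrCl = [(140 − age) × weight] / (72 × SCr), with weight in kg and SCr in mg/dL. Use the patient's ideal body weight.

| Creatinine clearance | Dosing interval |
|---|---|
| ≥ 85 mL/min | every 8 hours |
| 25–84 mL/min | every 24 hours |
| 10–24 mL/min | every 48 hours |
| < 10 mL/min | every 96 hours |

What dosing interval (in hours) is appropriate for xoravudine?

CrCl = (140 − 89) × 50.6 / (72 × 2.8) = 2580.6 / 201.60 ≈ 12.8 mL/min
CrCl ≈ 13 mL/min → bracket 10–24 mL/min → every 48 hours.

every 48 hours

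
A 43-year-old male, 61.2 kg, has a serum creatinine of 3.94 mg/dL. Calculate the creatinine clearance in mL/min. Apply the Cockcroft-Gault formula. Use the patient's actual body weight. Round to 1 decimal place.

CrCl = (140 − 43) × 61.2 / (72 × 3.94) = 5936.4 / 283.68 ≈ 20.9 mL/min

20.9 mL/min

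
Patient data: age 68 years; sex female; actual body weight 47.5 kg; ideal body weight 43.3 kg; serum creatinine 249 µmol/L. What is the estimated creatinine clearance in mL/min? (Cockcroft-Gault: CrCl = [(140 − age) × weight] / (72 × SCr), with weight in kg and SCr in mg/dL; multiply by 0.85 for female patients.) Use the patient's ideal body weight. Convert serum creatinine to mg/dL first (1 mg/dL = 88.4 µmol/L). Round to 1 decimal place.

13.1 mL/min

SCr = 249 / 88.4 = 2.817 mg/dL
CrCl = (140 − 68) × 43.3 / (72 × 2.817) × 0.85 = 3117.6 / 202.82 × 0.85 ≈ 13.1 mL/min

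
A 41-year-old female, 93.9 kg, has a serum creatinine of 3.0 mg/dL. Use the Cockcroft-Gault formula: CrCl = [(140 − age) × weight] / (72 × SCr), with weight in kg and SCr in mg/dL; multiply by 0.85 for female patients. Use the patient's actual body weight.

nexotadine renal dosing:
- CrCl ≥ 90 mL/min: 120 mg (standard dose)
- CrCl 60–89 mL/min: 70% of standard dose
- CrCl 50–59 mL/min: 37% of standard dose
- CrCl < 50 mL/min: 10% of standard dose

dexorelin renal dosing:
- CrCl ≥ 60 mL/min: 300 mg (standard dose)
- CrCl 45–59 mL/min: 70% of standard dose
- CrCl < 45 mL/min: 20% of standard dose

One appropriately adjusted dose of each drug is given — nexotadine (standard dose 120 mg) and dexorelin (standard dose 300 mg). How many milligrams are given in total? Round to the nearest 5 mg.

70 mg

CrCl = (140 − 41) × 93.9 / (72 × 3) × 0.85 = 9296.1 / 216.00 × 0.85 ≈ 36.6 mL/min
CrCl ≈ 37 mL/min.
nexotadine: < 50 mL/min → 10% of 120 mg = 12 mg.
dexorelin: < 45 mL/min → 20% of 300 mg = 60 mg.
Total = 12 + 60 = 72 mg.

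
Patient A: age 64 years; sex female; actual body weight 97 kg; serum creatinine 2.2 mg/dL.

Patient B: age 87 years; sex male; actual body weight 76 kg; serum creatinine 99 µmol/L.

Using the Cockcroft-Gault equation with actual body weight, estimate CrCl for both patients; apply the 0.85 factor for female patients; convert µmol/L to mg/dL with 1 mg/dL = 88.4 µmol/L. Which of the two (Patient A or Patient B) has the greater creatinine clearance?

Patient B

Patient A: CrCl = (140 − 64) × 97 / (72 × 2.2) × 0.85 = 7372.0 / 158.40 × 0.85 ≈ 39.6 mL/min
Patient B: SCr = 99 / 88.4 = 1.12 mg/dL
Patient B: CrCl = (140 − 87) × 76 / (72 × 1.12) = 4028.0 / 80.64 ≈ 50.0 mL/min
39.6 vs 50.0 mL/min → Patient B is higher.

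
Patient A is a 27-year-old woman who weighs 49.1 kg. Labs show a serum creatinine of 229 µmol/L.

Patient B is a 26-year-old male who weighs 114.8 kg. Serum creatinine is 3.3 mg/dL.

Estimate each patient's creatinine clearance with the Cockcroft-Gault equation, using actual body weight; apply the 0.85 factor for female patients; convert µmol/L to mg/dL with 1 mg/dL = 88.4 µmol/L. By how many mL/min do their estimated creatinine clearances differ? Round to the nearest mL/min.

30 mL/min

Patient A: SCr = 229 / 88.4 = 2.59 mg/dL
Patient A: CrCl = (140 − 27) × 49.1 / (72 × 2.59) × 0.85 = 5548.3 / 186.48 × 0.85 ≈ 25.3 mL/min
Patient B: CrCl = (140 − 26) × 114.8 / (72 × 3.3) = 13087.2 / 237.60 ≈ 55.1 mL/min
|25.3 − 55.1| = 29.8 mL/min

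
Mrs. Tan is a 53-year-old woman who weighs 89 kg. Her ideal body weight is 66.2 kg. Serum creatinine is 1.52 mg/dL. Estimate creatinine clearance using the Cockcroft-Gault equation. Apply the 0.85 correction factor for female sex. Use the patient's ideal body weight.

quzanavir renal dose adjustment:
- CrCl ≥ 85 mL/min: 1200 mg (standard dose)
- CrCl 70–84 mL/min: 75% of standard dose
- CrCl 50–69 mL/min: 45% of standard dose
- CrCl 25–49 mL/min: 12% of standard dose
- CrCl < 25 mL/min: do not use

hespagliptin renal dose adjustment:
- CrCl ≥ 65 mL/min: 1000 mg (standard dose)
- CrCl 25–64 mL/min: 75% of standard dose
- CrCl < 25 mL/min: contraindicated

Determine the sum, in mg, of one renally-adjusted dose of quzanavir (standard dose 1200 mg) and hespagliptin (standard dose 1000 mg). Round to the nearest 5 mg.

895 mg

CrCl = (140 − 53) × 66.2 / (72 × 1.52) × 0.85 = 5759.4 / 109.44 × 0.85 ≈ 44.7 mL/min
CrCl ≈ 45 mL/min.
quzanavir: 25–49 mL/min → 12% of 1200 mg = 144 mg.
hespagliptin: 25–64 mL/min → 75% of 1000 mg = 750 mg.
Total = 144 + 750 = 894 mg.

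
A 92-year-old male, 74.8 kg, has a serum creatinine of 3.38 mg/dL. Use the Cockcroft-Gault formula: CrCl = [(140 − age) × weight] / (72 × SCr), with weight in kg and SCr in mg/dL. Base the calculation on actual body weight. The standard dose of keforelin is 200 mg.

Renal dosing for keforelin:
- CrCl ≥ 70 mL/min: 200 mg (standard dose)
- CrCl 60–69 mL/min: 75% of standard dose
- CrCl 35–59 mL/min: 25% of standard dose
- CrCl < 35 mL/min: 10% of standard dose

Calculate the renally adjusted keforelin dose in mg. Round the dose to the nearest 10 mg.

CrCl = (140 − 92) × 74.8 / (72 × 3.38) = 3590.4 / 243.36 ≈ 14.8 mL/min
CrCl ≈ 15 mL/min → bracket < 35 mL/min.
10% of 200 mg = 20 mg

20 mg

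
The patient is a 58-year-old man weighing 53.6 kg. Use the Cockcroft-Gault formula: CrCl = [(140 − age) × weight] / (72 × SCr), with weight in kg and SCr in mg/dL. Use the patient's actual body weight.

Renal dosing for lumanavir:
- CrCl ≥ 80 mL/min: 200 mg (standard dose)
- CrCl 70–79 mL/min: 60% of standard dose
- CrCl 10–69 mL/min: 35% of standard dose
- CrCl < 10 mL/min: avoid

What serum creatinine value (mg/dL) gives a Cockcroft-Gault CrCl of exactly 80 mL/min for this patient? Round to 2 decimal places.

Standard dose requires CrCl ≥ 80 mL/min.
Set (140 − 58) × 53.6 / (72 × SCr) = 80
SCr = (140 − 58) × 53.6 / (72 × 80) = 0.763 mg/dL

0.76 mg/dL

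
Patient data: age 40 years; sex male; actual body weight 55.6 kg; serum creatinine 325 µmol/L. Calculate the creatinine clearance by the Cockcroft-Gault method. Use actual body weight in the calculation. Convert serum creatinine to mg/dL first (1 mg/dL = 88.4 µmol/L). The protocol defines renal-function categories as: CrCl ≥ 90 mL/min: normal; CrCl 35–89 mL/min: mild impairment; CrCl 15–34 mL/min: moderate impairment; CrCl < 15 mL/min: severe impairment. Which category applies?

moderate impairment

SCr = 325 / 88.4 = 3.676 mg/dL
CrCl = (140 − 40) × 55.6 / (72 × 3.676) = 5560.0 / 264.67 ≈ 21.0 mL/min
21 mL/min falls in the 'moderate impairment' range.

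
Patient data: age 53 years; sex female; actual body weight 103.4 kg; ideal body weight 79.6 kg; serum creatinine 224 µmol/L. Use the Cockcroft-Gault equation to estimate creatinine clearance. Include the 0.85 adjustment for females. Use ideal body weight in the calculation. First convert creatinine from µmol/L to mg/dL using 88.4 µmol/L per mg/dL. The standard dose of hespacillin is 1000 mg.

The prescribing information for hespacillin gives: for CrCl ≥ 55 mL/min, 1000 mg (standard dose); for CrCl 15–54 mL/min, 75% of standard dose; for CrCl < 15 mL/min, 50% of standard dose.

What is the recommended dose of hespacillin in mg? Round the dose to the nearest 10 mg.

750 mg

SCr = 224 / 88.4 = 2.534 mg/dL
CrCl = (140 − 53) × 79.6 / (72 × 2.534) × 0.85 = 6925.2 / 182.45 × 0.85 ≈ 32.3 mL/min
CrCl ≈ 32 mL/min → bracket 15–54 mL/min.
75% of 1000 mg = 750 mg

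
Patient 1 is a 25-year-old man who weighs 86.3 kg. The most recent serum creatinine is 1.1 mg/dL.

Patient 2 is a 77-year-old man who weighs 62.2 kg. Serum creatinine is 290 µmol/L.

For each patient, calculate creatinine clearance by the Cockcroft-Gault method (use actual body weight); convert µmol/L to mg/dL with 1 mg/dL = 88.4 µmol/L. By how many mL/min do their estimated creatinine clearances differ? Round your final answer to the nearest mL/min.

Patient 1: CrCl = (140 − 25) × 86.3 / (72 × 1.1) = 9924.5 / 79.20 ≈ 125.3 mL/min
Patient 2: SCr = 290 / 88.4 = 3.281 mg/dL
Patient 2: CrCl = (140 − 77) × 62.2 / (72 × 3.281) = 3918.6 / 236.23 ≈ 16.6 mL/min
|125.3 − 16.6| = 108.7 mL/min

109 mL/min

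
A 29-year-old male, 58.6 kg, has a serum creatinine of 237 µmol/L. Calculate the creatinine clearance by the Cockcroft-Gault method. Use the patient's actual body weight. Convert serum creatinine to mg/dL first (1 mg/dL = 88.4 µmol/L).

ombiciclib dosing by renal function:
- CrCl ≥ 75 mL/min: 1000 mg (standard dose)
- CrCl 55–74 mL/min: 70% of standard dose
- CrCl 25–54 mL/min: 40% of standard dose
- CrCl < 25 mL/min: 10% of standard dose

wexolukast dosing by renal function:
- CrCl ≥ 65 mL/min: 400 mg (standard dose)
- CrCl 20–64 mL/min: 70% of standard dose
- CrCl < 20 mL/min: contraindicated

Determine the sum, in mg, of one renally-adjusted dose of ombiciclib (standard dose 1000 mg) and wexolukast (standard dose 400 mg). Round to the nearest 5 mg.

SCr = 237 / 88.4 = 2.681 mg/dL
CrCl = (140 − 29) × 58.6 / (72 × 2.681) = 6504.6 / 193.03 ≈ 33.7 mL/min
CrCl ≈ 34 mL/min.
ombiciclib: 25–54 mL/min → 40% of 1000 mg = 400 mg.
wexolukast: 20–64 mL/min → 70% of 400 mg = 280 mg.
Total = 400 + 280 = 680 mg.

680 mg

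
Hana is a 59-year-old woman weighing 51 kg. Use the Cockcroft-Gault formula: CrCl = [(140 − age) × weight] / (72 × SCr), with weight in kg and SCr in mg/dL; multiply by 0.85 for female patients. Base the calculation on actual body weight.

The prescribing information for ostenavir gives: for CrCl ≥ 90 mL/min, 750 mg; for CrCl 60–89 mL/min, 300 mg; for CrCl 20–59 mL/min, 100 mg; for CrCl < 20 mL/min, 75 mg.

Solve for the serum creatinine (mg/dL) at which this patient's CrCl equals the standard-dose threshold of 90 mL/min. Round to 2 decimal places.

0.54 mg/dL

Standard dose requires CrCl ≥ 90 mL/min.
Set (140 − 59) × 51 × 0.85 / (72 × SCr) = 90
SCr = (140 − 59) × 51 × 0.85 / (72 × 90) = 0.542 mg/dL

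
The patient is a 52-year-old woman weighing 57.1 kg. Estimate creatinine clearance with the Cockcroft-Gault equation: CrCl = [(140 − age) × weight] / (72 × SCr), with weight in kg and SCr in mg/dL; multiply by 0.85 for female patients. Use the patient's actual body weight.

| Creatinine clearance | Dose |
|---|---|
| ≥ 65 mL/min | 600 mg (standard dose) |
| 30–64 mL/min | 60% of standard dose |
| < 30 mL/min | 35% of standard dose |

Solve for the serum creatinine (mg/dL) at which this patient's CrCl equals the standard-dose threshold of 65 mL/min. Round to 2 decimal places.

0.91 mg/dL

Standard dose requires CrCl ≥ 65 mL/min.
Set (140 − 52) × 57.1 × 0.85 / (72 × SCr) = 65
SCr = (140 − 52) × 57.1 × 0.85 / (72 × 65) = 0.913 mg/dL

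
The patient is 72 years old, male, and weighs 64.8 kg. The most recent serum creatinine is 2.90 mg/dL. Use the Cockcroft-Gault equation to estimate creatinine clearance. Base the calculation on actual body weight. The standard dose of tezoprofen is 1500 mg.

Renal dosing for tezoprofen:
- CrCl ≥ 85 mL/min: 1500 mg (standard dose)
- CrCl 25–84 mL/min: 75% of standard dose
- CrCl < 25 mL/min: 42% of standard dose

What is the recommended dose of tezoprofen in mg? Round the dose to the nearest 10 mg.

CrCl = (140 − 72) × 64.8 / (72 × 2.9) = 4406.4 / 208.80 ≈ 21.1 mL/min
CrCl ≈ 21 mL/min → bracket < 25 mL/min.
42% of 1500 mg = 630 mg

630 mg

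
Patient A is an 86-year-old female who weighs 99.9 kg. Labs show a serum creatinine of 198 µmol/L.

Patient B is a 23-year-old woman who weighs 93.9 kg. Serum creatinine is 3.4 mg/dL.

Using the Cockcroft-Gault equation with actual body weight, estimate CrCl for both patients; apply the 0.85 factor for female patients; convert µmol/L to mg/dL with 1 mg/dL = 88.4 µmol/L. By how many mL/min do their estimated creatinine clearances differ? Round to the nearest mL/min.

10 mL/min

Patient A: SCr = 198 / 88.4 = 2.24 mg/dL
Patient A: CrCl = (140 − 86) × 99.9 / (72 × 2.24) × 0.85 = 5394.6 / 161.28 × 0.85 ≈ 28.4 mL/min
Patient B: CrCl = (140 − 23) × 93.9 / (72 × 3.4) × 0.85 = 10986.3 / 244.80 × 0.85 ≈ 38.1 mL/min
|28.4 − 38.1| = 9.7 mL/min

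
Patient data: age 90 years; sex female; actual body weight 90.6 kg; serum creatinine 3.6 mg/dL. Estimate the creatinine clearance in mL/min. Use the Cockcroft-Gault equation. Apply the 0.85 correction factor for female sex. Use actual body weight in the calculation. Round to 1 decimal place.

14.9 mL/min

CrCl = (140 − 90) × 90.6 / (72 × 3.6) × 0.85 = 4530.0 / 259.20 × 0.85 ≈ 14.9 mL/min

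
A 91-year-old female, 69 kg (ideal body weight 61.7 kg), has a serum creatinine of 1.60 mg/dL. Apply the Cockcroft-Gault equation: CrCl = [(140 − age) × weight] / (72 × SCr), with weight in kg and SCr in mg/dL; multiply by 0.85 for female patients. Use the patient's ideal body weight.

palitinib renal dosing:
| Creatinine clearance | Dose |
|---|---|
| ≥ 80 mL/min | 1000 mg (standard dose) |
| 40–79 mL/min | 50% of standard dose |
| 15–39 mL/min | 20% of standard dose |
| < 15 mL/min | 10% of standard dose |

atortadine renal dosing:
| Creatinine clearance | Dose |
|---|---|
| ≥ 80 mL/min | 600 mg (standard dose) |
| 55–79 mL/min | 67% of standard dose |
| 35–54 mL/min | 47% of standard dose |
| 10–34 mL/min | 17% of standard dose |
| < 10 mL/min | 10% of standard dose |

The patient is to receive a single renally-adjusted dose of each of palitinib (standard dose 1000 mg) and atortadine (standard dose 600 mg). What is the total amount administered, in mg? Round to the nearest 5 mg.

CrCl = (140 − 91) × 61.7 / (72 × 1.6) × 0.85 = 3023.3 / 115.20 × 0.85 ≈ 22.3 mL/min
CrCl ≈ 22 mL/min.
palitinib: 15–39 mL/min → 20% of 1000 mg = 200 mg.
atortadine: 10–34 mL/min → 17% of 600 mg = 102 mg.
Total = 200 + 102 = 302 mg.

300 mg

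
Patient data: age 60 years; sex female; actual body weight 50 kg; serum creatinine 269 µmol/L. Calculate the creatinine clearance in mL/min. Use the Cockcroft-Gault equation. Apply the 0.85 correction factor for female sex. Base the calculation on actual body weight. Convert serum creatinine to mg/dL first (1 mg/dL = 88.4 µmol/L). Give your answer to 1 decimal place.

15.5 mL/min

SCr = 269 / 88.4 = 3.043 mg/dL
CrCl = (140 − 60) × 50 / (72 × 3.043) × 0.85 = 4000.0 / 219.10 × 0.85 ≈ 15.5 mL/min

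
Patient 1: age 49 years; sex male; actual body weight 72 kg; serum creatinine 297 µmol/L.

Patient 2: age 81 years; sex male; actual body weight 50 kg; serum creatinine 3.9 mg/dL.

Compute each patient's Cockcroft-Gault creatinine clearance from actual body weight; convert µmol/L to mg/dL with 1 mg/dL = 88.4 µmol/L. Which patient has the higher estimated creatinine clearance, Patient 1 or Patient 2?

Patient 1

Patient 1: SCr = 297 / 88.4 = 3.36 mg/dL
Patient 1: CrCl = (140 − 49) × 72 / (72 × 3.36) = 6552.0 / 241.92 ≈ 27.1 mL/min
Patient 2: CrCl = (140 − 81) × 50 / (72 × 3.9) = 2950.0 / 280.80 ≈ 10.5 mL/min
27.1 vs 10.5 mL/min → Patient 1 is higher.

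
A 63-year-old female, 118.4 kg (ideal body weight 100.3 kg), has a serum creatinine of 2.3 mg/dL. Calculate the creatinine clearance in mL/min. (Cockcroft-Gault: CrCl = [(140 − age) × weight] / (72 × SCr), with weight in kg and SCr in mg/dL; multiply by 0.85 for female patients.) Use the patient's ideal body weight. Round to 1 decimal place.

CrCl = (140 − 63) × 100.3 / (72 × 2.3) × 0.85 = 7723.1 / 165.60 × 0.85 ≈ 39.6 mL/min

39.6 mL/min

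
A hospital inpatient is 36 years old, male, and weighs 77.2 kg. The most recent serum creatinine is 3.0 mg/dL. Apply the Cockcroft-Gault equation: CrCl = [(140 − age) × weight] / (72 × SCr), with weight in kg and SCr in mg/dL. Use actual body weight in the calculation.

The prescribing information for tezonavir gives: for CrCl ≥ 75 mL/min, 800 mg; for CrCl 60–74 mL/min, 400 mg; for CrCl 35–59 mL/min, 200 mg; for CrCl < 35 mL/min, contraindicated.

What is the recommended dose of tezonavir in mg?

200 mg

CrCl = (140 − 36) × 77.2 / (72 × 3) = 8028.8 / 216.00 ≈ 37.2 mL/min
CrCl ≈ 37 mL/min → bracket 35–59 mL/min.
Dose for this bracket: 200 mg.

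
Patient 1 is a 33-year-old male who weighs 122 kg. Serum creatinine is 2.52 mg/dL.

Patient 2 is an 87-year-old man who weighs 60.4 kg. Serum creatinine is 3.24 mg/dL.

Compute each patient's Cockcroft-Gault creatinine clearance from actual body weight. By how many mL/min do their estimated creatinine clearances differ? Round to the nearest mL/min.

58 mL/min

Patient 1: CrCl = (140 − 33) × 122 / (72 × 2.52) = 13054.0 / 181.44 ≈ 71.9 mL/min
Patient 2: CrCl = (140 − 87) × 60.4 / (72 × 3.24) = 3201.2 / 233.28 ≈ 13.7 mL/min
|71.9 − 13.7| = 58.2 mL/min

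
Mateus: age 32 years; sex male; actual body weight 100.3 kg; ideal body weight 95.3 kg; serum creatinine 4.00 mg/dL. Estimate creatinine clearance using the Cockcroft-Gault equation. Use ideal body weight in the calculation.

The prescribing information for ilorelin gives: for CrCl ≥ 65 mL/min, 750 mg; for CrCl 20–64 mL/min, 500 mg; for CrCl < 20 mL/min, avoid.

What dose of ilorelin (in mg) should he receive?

500 mg

CrCl = (140 − 32) × 95.3 / (72 × 4) = 10292.4 / 288.00 ≈ 35.7 mL/min
CrCl ≈ 36 mL/min → bracket 20–64 mL/min.
Dose for this bracket: 500 mg.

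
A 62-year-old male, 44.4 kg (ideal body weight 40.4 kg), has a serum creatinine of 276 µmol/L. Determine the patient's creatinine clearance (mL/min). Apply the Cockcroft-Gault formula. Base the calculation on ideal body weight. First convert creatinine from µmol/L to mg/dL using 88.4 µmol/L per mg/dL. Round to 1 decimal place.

SCr = 276 / 88.4 = 3.122 mg/dL
CrCl = (140 − 62) × 40.4 / (72 × 3.122) = 3151.2 / 224.78 ≈ 14.0 mL/min

14.0 mL/min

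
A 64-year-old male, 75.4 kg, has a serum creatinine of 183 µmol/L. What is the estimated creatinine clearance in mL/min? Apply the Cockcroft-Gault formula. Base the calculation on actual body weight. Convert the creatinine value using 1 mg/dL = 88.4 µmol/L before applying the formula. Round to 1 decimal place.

38.4 mL/min

SCr = 183 / 88.4 = 2.07 mg/dL
CrCl = (140 − 64) × 75.4 / (72 × 2.07) = 5730.4 / 149.04 ≈ 38.4 mL/min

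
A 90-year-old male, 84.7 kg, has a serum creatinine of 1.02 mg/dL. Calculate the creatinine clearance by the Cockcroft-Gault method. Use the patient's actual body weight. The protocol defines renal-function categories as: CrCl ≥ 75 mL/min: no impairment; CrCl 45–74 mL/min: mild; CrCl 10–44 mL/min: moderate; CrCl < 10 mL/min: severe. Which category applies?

mild

CrCl = (140 − 90) × 84.7 / (72 × 1.02) = 4235.0 / 73.44 ≈ 57.7 mL/min
58 mL/min falls in the 'mild' range.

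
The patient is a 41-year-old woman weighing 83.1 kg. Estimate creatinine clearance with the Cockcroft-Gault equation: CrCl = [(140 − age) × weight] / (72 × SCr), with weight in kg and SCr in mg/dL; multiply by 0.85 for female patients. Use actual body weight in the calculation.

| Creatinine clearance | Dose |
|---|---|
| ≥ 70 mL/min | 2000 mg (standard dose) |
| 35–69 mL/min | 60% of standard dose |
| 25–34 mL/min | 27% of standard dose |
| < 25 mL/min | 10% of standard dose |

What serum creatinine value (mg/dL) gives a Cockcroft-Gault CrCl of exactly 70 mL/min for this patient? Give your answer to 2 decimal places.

1.39 mg/dL

Standard dose requires CrCl ≥ 70 mL/min.
Set (140 − 41) × 83.1 × 0.85 / (72 × SCr) = 70
SCr = (140 − 41) × 83.1 × 0.85 / (72 × 70) = 1.387 mg/dL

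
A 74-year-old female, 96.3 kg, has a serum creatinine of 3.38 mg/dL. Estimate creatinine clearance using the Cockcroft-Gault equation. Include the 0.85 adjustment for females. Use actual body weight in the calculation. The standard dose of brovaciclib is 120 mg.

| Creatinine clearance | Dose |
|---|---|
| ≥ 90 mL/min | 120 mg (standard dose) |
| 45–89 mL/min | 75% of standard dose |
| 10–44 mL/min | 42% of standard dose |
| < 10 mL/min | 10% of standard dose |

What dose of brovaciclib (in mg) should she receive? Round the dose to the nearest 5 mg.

50 mg

CrCl = (140 − 74) × 96.3 / (72 × 3.38) × 0.85 = 6355.8 / 243.36 × 0.85 ≈ 22.2 mL/min
CrCl ≈ 22 mL/min → bracket 10–44 mL/min.
42% of 120 mg = 50.4 mg → 50 mg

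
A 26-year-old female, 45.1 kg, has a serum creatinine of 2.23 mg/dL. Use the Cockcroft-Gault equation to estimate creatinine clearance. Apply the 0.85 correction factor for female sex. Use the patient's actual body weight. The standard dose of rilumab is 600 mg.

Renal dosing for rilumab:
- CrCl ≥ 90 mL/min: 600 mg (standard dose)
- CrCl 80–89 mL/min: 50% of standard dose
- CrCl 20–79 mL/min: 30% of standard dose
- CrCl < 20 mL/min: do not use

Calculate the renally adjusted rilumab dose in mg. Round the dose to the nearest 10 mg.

CrCl = (140 − 26) × 45.1 / (72 × 2.23) × 0.85 = 5141.4 / 160.56 × 0.85 ≈ 27.2 mL/min
CrCl ≈ 27 mL/min → bracket 20–79 mL/min.
30% of 600 mg = 180 mg

180 mg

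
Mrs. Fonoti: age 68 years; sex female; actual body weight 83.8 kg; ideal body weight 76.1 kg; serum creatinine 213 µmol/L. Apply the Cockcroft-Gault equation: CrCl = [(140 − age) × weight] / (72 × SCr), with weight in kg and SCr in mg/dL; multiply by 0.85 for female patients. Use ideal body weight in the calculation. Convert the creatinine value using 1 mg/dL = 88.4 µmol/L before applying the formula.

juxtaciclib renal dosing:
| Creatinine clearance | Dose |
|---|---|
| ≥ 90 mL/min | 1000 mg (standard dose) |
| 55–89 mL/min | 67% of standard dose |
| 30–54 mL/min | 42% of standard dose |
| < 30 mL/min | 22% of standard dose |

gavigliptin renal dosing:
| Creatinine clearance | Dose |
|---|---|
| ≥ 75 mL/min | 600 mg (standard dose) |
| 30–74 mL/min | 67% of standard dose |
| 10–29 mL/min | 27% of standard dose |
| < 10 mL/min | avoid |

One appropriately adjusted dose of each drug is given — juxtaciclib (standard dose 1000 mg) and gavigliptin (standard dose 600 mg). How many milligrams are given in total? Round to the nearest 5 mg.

380 mg

SCr = 213 / 88.4 = 2.41 mg/dL
CrCl = (140 − 68) × 76.1 / (72 × 2.41) × 0.85 = 5479.2 / 173.52 × 0.85 ≈ 26.8 mL/min
CrCl ≈ 27 mL/min.
juxtaciclib: < 30 mL/min → 22% of 1000 mg = 220 mg.
gavigliptin: 10–29 mL/min → 27% of 600 mg = 162 mg.
Total = 220 + 162 = 382 mg.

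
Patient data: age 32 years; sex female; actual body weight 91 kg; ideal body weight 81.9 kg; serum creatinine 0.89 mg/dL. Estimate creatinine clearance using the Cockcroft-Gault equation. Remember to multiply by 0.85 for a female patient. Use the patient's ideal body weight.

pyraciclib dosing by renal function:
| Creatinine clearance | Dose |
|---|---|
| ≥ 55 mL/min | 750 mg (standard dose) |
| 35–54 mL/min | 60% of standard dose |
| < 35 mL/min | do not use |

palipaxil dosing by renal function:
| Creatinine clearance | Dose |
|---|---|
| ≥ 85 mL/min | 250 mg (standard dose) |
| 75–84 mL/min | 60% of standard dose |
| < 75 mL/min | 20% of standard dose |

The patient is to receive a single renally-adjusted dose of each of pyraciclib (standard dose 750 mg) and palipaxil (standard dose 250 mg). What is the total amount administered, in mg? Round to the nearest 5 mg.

CrCl = (140 − 32) × 81.9 / (72 × 0.89) × 0.85 = 8845.2 / 64.08 × 0.85 ≈ 117.3 mL/min
CrCl ≈ 117 mL/min.
pyraciclib: ≥ 55 mL/min → 100% of 750 mg = 750 mg.
palipaxil: ≥ 85 mL/min → 100% of 250 mg = 250 mg.
Total = 750 + 250 = 1000 mg.

1000 mg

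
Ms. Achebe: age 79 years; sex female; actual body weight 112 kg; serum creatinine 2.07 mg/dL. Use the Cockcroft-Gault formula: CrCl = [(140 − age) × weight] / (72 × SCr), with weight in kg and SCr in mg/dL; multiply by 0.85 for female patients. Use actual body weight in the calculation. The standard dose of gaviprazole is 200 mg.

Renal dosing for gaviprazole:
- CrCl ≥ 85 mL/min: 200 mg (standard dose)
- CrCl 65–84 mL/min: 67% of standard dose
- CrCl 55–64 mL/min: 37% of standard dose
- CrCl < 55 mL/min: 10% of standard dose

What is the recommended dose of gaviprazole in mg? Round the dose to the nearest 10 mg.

CrCl = (140 − 79) × 112 / (72 × 2.07) × 0.85 = 6832.0 / 149.04 × 0.85 ≈ 39.0 mL/min
CrCl ≈ 39 mL/min → bracket < 55 mL/min.
10% of 200 mg = 20 mg

20 mg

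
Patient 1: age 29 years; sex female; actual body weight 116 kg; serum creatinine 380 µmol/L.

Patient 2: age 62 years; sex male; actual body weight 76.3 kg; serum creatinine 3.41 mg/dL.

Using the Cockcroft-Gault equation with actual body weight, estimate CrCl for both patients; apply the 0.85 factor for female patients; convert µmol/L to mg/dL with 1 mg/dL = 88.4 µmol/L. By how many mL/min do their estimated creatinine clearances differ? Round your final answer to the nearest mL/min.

Patient 1: SCr = 380 / 88.4 = 4.299 mg/dL
Patient 1: CrCl = (140 − 29) × 116 / (72 × 4.299) × 0.85 = 12876.0 / 309.53 × 0.85 ≈ 35.4 mL/min
Patient 2: CrCl = (140 − 62) × 76.3 / (72 × 3.41) = 5951.4 / 245.52 ≈ 24.2 mL/min
|35.4 − 24.2| = 11.2 mL/min

11 mL/min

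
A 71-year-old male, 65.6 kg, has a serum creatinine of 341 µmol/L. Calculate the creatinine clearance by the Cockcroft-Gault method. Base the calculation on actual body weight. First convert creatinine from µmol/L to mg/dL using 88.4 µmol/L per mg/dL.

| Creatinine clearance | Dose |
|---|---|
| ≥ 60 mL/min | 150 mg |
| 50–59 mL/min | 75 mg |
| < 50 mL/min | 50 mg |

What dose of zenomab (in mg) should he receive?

SCr = 341 / 88.4 = 3.857 mg/dL
CrCl = (140 − 71) × 65.6 / (72 × 3.857) = 4526.4 / 277.70 ≈ 16.3 mL/min
CrCl ≈ 16 mL/min → bracket < 50 mL/min.
Dose for this bracket: 50 mg.

50 mg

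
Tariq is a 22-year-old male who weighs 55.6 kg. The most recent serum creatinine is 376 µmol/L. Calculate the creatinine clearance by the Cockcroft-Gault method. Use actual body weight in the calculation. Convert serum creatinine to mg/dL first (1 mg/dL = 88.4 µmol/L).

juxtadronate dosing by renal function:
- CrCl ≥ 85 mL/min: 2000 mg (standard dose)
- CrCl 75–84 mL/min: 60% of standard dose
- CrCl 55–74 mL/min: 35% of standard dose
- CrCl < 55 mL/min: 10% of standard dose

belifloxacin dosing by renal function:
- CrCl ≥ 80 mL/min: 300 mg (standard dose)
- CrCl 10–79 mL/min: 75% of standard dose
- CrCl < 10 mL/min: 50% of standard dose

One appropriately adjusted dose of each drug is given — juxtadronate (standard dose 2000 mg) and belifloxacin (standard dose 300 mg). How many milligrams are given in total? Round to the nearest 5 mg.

425 mg

SCr = 376 / 88.4 = 4.253 mg/dL
CrCl = (140 − 22) × 55.6 / (72 × 4.253) = 6560.8 / 306.22 ≈ 21.4 mL/min
CrCl ≈ 21 mL/min.
juxtadronate: < 55 mL/min → 10% of 2000 mg = 200 mg.
belifloxacin: 10–79 mL/min → 75% of 300 mg = 225 mg.
Total = 200 + 225 = 425 mg.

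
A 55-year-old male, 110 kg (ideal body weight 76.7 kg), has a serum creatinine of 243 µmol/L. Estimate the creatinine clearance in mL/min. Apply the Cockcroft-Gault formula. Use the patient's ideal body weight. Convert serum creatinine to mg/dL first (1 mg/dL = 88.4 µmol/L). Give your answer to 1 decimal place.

32.9 mL/min

SCr = 243 / 88.4 = 2.749 mg/dL
CrCl = (140 − 55) × 76.7 / (72 × 2.749) = 6519.5 / 197.93 ≈ 32.9 mL/min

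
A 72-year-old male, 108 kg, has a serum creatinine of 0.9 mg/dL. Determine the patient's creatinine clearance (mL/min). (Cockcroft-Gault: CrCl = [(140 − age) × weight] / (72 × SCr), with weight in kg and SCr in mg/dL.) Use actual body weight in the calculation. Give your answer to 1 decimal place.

113.3 mL/min

CrCl = (140 − 72) × 108 / (72 × 0.9) = 7344.0 / 64.80 ≈ 113.3 mL/min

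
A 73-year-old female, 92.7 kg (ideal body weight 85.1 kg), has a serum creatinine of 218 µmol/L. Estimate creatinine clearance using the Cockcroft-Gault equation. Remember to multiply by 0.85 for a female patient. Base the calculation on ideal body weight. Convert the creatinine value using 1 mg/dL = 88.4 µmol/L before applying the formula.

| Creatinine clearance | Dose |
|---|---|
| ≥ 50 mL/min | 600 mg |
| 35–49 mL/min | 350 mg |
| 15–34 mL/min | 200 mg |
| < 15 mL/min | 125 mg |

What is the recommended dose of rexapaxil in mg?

SCr = 218 / 88.4 = 2.466 mg/dL
CrCl = (140 − 73) × 85.1 / (72 × 2.466) × 0.85 = 5701.7 / 177.55 × 0.85 ≈ 27.3 mL/min
CrCl ≈ 27 mL/min → bracket 15–34 mL/min.
Dose for this bracket: 200 mg.

200 mg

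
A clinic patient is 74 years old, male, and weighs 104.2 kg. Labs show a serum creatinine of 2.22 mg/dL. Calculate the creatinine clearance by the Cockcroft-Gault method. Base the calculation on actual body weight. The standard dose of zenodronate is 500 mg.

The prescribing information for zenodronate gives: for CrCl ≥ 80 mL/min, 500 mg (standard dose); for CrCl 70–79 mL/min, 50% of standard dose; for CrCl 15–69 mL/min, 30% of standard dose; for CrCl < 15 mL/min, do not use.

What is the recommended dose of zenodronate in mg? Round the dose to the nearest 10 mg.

CrCl = (140 − 74) × 104.2 / (72 × 2.22) = 6877.2 / 159.84 ≈ 43.0 mL/min
CrCl ≈ 43 mL/min → bracket 15–69 mL/min.
30% of 500 mg = 150 mg

150 mg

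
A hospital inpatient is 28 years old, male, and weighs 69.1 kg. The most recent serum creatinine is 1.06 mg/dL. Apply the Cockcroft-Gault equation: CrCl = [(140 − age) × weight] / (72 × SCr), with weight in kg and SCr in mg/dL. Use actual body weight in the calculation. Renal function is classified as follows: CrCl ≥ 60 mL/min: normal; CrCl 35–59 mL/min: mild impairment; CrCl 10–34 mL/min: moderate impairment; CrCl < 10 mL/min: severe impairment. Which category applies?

CrCl = (140 − 28) × 69.1 / (72 × 1.06) = 7739.2 / 76.32 ≈ 101.4 mL/min
101 mL/min falls in the 'normal' range.

normal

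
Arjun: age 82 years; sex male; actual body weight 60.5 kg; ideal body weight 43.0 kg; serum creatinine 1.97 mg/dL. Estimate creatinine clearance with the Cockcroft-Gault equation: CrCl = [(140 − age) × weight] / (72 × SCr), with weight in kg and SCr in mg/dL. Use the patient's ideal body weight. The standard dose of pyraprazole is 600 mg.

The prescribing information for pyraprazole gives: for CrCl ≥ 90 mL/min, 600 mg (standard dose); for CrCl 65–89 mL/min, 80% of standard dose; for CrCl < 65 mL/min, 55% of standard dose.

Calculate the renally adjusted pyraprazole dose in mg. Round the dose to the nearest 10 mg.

CrCl = (140 − 82) × 43 / (72 × 1.97) = 2494.0 / 141.84 ≈ 17.6 mL/min
CrCl ≈ 18 mL/min → bracket < 65 mL/min.
55% of 600 mg = 330 mg

330 mg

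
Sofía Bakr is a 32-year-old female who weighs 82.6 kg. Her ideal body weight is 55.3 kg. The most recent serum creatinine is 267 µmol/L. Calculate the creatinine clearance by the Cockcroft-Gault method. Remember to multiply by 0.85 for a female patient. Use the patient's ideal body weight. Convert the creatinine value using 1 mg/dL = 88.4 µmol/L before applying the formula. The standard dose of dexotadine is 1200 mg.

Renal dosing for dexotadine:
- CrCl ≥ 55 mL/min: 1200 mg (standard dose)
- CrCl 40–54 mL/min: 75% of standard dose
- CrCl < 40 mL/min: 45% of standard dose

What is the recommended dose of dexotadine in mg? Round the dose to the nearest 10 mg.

SCr = 267 / 88.4 = 3.02 mg/dL
CrCl = (140 − 32) × 55.3 / (72 × 3.02) × 0.85 = 5972.4 / 217.44 × 0.85 ≈ 23.3 mL/min
CrCl ≈ 23 mL/min → bracket < 40 mL/min.
45% of 1200 mg = 540 mg

540 mg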